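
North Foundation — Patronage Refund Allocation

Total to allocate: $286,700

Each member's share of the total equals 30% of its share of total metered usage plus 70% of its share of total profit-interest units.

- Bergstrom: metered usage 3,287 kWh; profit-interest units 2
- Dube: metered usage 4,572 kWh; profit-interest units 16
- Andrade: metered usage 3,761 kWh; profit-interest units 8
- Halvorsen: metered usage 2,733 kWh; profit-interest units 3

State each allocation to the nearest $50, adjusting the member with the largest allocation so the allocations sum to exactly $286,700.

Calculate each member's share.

Totals — metered usage 14,353, profit-interest units 29.
Combined weights (30% metered usage + 70% profit-interest units): Bergstrom 0.1170; Dube 0.4818; Andrade 0.2717; Halvorsen 0.1295.
Raw shares: Bergstrom 33,537.96; Dube 138,123.11; Andrade 77,900.46; Halvorsen 37,138.47.
At nearest $50: Bergstrom $33,550; Dube $138,100; Andrade $77,900; Halvorsen $37,150. Sum = $286,700.
Sum already equals the total — no adjustment.

Bergstrom: $33,550 · Dube: $138,100 · Andrade: $77,900 · Halvorsen: $37,150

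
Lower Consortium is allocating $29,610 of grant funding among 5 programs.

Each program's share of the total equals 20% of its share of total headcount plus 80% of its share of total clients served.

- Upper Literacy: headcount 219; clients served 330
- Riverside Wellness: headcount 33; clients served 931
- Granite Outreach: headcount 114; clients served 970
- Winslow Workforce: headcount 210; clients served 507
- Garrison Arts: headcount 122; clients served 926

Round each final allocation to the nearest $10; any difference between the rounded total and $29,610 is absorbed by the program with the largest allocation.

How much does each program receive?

Upper Literacy: $3,990 | Riverside Wellness: $6,300 | Granite Outreach: $7,240 | Winslow Workforce: $5,060 | Garrison Arts: $7,020

Totals — headcount 698, clients served 3,664.
Combined weights (20% headcount + 80% clients served): Upper Literacy 0.1348; Riverside Wellness 0.2127; Granite Outreach 0.2445; Winslow Workforce 0.1709; Garrison Arts 0.2371.
Pro-rata amounts: Upper Literacy 3,991.52; Riverside Wellness 6,298.96; Granite Outreach 7,238.32; Winslow Workforce 5,059.48; Garrison Arts 7,021.73.
After rounding ($10): Upper Literacy $3,990; Riverside Wellness $6,300; Granite Outreach $7,240; Winslow Workforce $5,060; Garrison Arts $7,020. Sum = $29,610.
Rounded total matches; no reconciliation needed.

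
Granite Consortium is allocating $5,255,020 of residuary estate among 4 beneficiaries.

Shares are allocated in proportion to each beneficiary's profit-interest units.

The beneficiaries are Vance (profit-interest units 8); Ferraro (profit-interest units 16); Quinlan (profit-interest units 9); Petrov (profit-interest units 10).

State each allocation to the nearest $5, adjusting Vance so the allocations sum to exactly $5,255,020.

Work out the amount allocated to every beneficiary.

Combined profit-interest units = 43.
Unrounded shares: Vance 8/43 × $5,255,020 = 977,678.14; Ferraro 16/43 × $5,255,020 = 1,955,356.28; Quinlan 9/43 × $5,255,020 = 1,099,887.91; Petrov 10/43 × $5,255,020 = 1,222,097.67.
Rounded to nearest $5: Vance $977,680; Ferraro $1,955,355; Quinlan $1,099,890; Petrov $1,222,100. Sum = $5,255,025.
Difference $5,255,020 − $5,255,025 = −$5 applied to Vance: Vance becomes $977,675.

Vance: $977,675; Ferraro: $1,955,355; Quinlan: $1,099,890; Petrov: $1,222,100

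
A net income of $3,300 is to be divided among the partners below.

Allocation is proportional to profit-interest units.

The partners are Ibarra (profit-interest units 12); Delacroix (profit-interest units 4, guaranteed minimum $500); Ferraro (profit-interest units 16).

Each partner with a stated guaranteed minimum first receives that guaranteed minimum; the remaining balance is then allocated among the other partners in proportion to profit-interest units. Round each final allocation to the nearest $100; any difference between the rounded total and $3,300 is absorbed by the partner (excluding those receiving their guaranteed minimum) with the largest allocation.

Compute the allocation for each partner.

Fund the minimums — Delacroix $500. Balance $2,800.
Balance split over remaining profit-interest units 28: Ibarra 1,200.00 → $1,200; Ferraro 1,600.00 → $1,600.

Ibarra: $1,200 · Delacroix: $500 · Ferraro: $1,600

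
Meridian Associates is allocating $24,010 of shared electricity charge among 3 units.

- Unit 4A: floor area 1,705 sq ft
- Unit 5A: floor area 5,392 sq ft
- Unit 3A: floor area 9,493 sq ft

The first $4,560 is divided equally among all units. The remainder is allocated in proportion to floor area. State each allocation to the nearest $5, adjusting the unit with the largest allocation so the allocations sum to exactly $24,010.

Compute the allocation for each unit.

Equal tier: $4,560 ÷ 3 = $1,520 apiece.
Remainder $19,450 by floor area (total 16,590): Unit 4A 1,998.93 → $2,000; Unit 5A 6,321.54 → $6,320; Unit 3A 11,129.53 → $11,130.
Totals: Unit 4A $1,520 + $2,000 = $3,520; Unit 5A $1,520 + $6,320 = $7,840; Unit 3A $1,520 + $11,130 = $12,650.

Unit 4A: $3,520 · Unit 5A: $7,840 · Unit 3A: $12,650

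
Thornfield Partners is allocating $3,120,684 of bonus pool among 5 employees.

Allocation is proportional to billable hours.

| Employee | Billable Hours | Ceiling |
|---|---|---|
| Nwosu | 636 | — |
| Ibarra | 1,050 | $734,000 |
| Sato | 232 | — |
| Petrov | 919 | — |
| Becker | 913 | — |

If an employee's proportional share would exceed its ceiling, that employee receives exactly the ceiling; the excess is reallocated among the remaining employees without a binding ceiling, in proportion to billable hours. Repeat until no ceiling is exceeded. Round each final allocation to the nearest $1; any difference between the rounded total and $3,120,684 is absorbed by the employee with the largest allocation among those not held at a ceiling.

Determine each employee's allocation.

Nwosu: $562,197 · Ibarra: $734,000 · Sato: $205,078 · Petrov: $812,356 · Becker: $807,053

Combined billable hours = 3,750.
Proportional shares (ignoring caps): Nwosu 529,268.01; Ibarra 873,791.52; Sato 193,066.32; Petrov 764,775.63; Becker 759,782.53.
Capped: Ibarra ($734,000); residual $2,386,684 reallocated over remaining billable hours 2,700.
Shares after redistribution: Nwosu 562,196.68 → $562,197; Sato 205,078.03 → $205,078; Petrov 812,356.52 → $812,357; Becker 807,052.77 → $807,053.
Rounding difference −$1 applied to Petrov → $812,356.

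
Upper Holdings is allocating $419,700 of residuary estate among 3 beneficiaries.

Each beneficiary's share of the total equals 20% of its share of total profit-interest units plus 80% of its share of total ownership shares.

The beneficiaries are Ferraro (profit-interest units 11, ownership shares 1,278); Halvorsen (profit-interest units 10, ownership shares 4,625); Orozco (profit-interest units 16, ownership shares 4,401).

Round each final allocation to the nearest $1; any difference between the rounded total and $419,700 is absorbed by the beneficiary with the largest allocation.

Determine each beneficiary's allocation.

Totals — profit-interest units 37, ownership shares 10,304.
Composite weights (20% profit-interest units + 80% ownership shares): Ferraro 0.1587; Halvorsen 0.4131; Orozco 0.4282.
Pro-rata amounts: Ferraro 66,599.28; Halvorsen 173,393.98; Orozco 179,706.74.
After rounding ($1): Ferraro $66,599; Halvorsen $173,394; Orozco $179,707. Sum = $419,700.
No rounding difference to absorb.

Ferraro: $66,599 | Halvorsen: $173,394 | Orozco: $179,707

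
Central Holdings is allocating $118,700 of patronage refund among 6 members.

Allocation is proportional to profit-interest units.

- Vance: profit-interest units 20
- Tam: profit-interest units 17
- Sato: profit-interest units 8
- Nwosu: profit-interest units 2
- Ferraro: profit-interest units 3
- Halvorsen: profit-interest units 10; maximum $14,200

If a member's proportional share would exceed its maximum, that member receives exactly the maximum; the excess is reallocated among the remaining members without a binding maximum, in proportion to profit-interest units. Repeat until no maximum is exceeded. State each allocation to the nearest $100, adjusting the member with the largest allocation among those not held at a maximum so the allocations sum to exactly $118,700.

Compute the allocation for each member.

Vance: $41,800 · Tam: $35,500 · Sato: $16,700 · Nwosu: $4,200 · Ferraro: $6,300 · Halvorsen: $14,200

Sum of profit-interest units: 60.
Unconstrained shares: Vance 39,566.67; Tam 33,631.67; Sato 15,826.67; Nwosu 3,956.67; Ferraro 5,935.00; Halvorsen 19,783.33.
Capped: Halvorsen ($14,200); balance $104,500 reallocated over remaining profit-interest units 50.
Shares after redistribution: Vance 41,800.00 → $41,800; Tam 35,530.00 → $35,500; Sato 16,720.00 → $16,700; Nwosu 4,180.00 → $4,200; Ferraro 6,270.00 → $6,300.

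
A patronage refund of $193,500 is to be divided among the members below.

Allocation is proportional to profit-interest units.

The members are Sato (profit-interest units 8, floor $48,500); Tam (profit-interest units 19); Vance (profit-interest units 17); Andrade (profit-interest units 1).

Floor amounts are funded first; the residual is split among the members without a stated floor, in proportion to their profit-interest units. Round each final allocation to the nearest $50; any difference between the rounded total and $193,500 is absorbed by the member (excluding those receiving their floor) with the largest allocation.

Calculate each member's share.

Sato: $48,500; Tam: $74,500; Vance: $66,600; Andrade: $3,900

Guaranteed amounts: Sato $48,500. Balance $145,000.
Balance split over remaining profit-interest units 37: Tam 74,459.46 → $74,450; Vance 66,621.62 → $66,600; Andrade 3,918.92 → $3,900.
Rounding difference +$50 applied to Tam → $74,500.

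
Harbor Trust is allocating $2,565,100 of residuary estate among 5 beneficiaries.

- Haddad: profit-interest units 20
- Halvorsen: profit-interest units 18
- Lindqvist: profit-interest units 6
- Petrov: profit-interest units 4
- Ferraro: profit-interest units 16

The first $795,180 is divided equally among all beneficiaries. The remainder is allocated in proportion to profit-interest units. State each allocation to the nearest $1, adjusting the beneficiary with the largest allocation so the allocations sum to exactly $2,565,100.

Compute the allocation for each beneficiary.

Haddad: $712,136; Halvorsen: $656,826; Lindqvist: $324,966; Petrov: $269,656; Ferraro: $601,516

Equal tier: $795,180 ÷ 5 = $159,036 apiece.
Remainder $1,769,920 by profit-interest units (total 64): Haddad 553,100.00 → $553,100; Halvorsen 497,790.00 → $497,790; Lindqvist 165,930.00 → $165,930; Petrov 110,620.00 → $110,620; Ferraro 442,480.00 → $442,480.
Totals: Haddad $159,036 + $553,100 = $712,136; Halvorsen $159,036 + $497,790 = $656,826; Lindqvist $159,036 + $165,930 = $324,966; Petrov $159,036 + $110,620 = $269,656; Ferraro $159,036 + $442,480 = $601,516.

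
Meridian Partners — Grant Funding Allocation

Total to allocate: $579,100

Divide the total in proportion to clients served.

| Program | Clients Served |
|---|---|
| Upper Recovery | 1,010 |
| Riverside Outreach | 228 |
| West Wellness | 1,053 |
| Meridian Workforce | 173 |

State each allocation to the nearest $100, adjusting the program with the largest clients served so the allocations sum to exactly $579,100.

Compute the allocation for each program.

Upper Recovery: $237,400 · Riverside Outreach: $53,600 · West Wellness: $247,400 · Meridian Workforce: $40,700

Total clients served = 2,464.
Pro-rata amounts: Upper Recovery 1,010/2,464 × $579,100 = 237,374.59; Riverside Outreach 228/2,464 × $579,100 = 53,585.55; West Wellness 1,053/2,464 × $579,100 = 247,480.64; Meridian Workforce 173/2,464 × $579,100 = 40,659.21.
At nearest $100: Upper Recovery $237,400; Riverside Outreach $53,600; West Wellness $247,500; Meridian Workforce $40,700. Sum = $579,200.
Difference $579,100 − $579,200 = −$100 applied to largest clients served (West Wellness): West Wellness becomes $247,400.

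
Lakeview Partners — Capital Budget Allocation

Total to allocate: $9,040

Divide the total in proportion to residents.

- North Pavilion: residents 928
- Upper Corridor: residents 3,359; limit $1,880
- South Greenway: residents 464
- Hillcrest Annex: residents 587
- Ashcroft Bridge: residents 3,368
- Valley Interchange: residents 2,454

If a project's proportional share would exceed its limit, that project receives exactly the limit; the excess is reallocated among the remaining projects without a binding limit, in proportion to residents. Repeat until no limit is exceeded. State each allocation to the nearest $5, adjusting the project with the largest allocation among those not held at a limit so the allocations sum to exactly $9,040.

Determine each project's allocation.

Sum of residents: 11,160.
Pro-rata shares before constraints: North Pavilion 751.71; Upper Corridor 2,720.91; South Greenway 375.86; Hillcrest Annex 475.49; Ashcroft Bridge 2,728.20; Valley Interchange 1,987.83.
Held at cap: Upper Corridor ($1,880); residual $7,160 reallocated over remaining residents 7,801.
Shares after redistribution: North Pavilion 851.75 → $850; South Greenway 425.87 → $425; Hillcrest Annex 538.77 → $540; Ashcroft Bridge 3,091.25 → $3,090; Valley Interchange 2,252.36 → $2,250.
Rounding difference +$5 applied to Ashcroft Bridge → $3,095.

North Pavilion: $850; Upper Corridor: $1,880; South Greenway: $425; Hillcrest Annex: $540; Ashcroft Bridge: $3,095; Valley Interchange: $2,250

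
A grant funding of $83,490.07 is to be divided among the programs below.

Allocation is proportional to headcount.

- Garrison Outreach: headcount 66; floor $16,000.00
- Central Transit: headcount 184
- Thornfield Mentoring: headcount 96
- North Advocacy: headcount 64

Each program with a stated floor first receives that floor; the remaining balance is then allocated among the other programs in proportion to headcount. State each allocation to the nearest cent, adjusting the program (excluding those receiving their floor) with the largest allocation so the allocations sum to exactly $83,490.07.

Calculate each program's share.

Garrison Outreach: $16,000.00 · Central Transit: $36,099.34 · Thornfield Mentoring: $18,834.44 · North Advocacy: $12,556.29

Minimums first: Garrison Outreach $16,000.00. Balance $67,490.07.
Balance split over remaining headcount 344: Central Transit 36,099.3398 → $36,099.34; Thornfield Mentoring 18,834.4381 → $18,834.44; North Advocacy 12,556.2921 → $12,556.29.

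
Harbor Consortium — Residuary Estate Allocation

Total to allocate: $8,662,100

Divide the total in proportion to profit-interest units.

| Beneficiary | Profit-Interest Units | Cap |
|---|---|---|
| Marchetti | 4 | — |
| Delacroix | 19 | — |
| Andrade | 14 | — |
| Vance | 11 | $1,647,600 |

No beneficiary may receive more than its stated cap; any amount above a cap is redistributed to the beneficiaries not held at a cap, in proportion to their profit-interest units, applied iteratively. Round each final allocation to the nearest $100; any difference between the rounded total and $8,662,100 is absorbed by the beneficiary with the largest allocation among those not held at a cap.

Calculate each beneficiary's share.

Total profit-interest units = 48.
Pro-rata shares before constraints: Marchetti 721,841.67; Delacroix 3,428,747.92; Andrade 2,526,445.83; Vance 1,985,064.58.
Held at cap: Vance ($1,647,600); residual $7,014,500 reallocated over remaining profit-interest units 37.
Shares after redistribution: Marchetti 758,324.32 → $758,300; Delacroix 3,602,040.54 → $3,602,000; Andrade 2,654,135.14 → $2,654,100.
Rounding difference +$100 applied to Delacroix → $3,602,100.

Marchetti: $758,300 | Delacroix: $3,602,100 | Andrade: $2,654,100 | Vance: $1,647,600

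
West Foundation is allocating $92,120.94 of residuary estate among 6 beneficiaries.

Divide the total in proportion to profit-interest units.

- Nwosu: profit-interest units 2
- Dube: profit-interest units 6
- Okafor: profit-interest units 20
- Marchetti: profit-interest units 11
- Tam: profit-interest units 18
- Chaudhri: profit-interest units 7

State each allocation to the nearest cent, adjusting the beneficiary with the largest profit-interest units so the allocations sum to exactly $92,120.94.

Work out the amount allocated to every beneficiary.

Total profit-interest units = 2 + 6 + 20 + 11 + 18 + 7 = 64.
Raw shares: Nwosu 2,878.7794; Dube 8,636.3381; Okafor 28,787.7938; Marchetti 15,833.2866; Tam 25,909.0144; Chaudhri 10,075.7278.
Rounded to nearest cent: Nwosu $2,878.78; Dube $8,636.34; Okafor $28,787.79; Marchetti $15,833.29; Tam $25,909.01; Chaudhri $10,075.73. Sum = $92,120.94.
No rounding difference to absorb.

Nwosu: $2,878.78 · Dube: $8,636.34 · Okafor: $28,787.79 · Marchetti: $15,833.29 · Tam: $25,909.01 · Chaudhri: $10,075.73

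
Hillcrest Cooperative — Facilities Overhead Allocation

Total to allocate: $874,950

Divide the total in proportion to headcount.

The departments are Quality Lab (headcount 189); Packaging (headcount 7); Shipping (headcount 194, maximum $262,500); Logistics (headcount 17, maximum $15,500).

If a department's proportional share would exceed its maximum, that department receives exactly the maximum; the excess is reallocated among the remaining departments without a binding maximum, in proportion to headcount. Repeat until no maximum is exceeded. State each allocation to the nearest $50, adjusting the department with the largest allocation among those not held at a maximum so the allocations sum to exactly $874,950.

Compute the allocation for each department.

Headcount total: 407.
Pro-rata shares before constraints: Quality Lab 406,303.56; Packaging 15,048.28; Shipping 417,052.33; Logistics 36,545.82.
Held at cap: Shipping ($262,500), Logistics ($15,500); remaining pool $596,950 reallocated over remaining headcount 196.
Shares after redistribution: Quality Lab 575,630.36 → $575,650; Packaging 21,319.64 → $21,300.

Quality Lab: $575,650 · Packaging: $21,300 · Shipping: $262,500 · Logistics: $15,500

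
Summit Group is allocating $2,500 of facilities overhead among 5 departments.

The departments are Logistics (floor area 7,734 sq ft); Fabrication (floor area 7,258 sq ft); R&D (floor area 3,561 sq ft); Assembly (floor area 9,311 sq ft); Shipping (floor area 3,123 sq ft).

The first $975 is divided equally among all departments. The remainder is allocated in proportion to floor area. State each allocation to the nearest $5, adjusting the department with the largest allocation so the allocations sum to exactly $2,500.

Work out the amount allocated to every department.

Logistics: $575 | Fabrication: $550 | R&D: $370 | Assembly: $655 | Shipping: $350

$975 shared equally gives $195 per department.
Remainder $1,525 by floor area (total 30,987): Logistics 380.62 → $380; Fabrication 357.20 → $355; R&D 175.25 → $175; Assembly 458.23 → $460; Shipping 153.70 → $155.
Totals: Logistics $195 + $380 = $575; Fabrication $195 + $355 = $550; R&D $195 + $175 = $370; Assembly $195 + $460 = $655; Shipping $195 + $155 = $350.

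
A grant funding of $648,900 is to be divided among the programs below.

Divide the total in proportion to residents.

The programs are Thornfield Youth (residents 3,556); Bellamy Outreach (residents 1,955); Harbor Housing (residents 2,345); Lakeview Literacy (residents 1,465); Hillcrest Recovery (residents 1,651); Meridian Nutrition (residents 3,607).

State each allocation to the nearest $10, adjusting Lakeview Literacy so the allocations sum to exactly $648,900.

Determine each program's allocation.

Residents total: 14,579.
Pro-rata amounts: Thornfield Youth 3,556/14,579 × $648,900 = 158,274.81; Bellamy Outreach 1,955/14,579 × $648,900 = 87,015.54; Harbor Housing 2,345/14,579 × $648,900 = 104,374.13; Lakeview Literacy 1,465/14,579 × $648,900 = 65,206.02; Hillcrest Recovery 1,651/14,579 × $648,900 = 73,484.73; Meridian Nutrition 3,607/14,579 × $648,900 = 160,544.78.
At nearest $10: Thornfield Youth $158,270; Bellamy Outreach $87,020; Harbor Housing $104,370; Lakeview Literacy $65,210; Hillcrest Recovery $73,480; Meridian Nutrition $160,540. Sum = $648,890.
Difference $648,900 − $648,890 = +$10 applied to Lakeview Literacy: Lakeview Literacy becomes $65,220.

Thornfield Youth: $158,270; Bellamy Outreach: $87,020; Harbor Housing: $104,370; Lakeview Literacy: $65,220; Hillcrest Recovery: $73,480; Meridian Nutrition: $160,540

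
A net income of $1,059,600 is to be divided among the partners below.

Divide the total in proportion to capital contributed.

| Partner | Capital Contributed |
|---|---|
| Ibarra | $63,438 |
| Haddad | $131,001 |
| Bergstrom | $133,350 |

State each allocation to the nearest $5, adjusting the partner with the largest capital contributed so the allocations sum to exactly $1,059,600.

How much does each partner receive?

Sum of capital contributed: 327,789.
Raw shares: Ibarra 63,438/327,789 × $1,059,600 = 205,067.60; Haddad 131,001/327,789 × $1,059,600 = 423,469.55; Bergstrom 133,350/327,789 × $1,059,600 = 431,062.85.
After rounding ($5): Ibarra $205,070; Haddad $423,470; Bergstrom $431,065. Sum = $1,059,605.
Difference $1,059,600 − $1,059,605 = −$5 applied to largest capital contributed (Bergstrom): Bergstrom becomes $431,060.

Ibarra: $205,070 | Haddad: $423,470 | Bergstrom: $431,060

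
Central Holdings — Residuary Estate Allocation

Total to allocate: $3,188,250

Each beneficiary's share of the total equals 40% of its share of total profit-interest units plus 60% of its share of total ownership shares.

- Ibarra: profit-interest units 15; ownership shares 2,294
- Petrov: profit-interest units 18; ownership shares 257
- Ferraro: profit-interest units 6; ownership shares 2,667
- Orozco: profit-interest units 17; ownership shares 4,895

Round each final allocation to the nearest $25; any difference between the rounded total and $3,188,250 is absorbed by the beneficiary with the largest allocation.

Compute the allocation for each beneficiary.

Profit-interest units total 56; ownership shares total 10,113.
Blended shares (40% profit-interest units + 60% ownership shares): Ibarra 0.2432; Petrov 0.1438; Ferraro 0.2011; Orozco 0.4118.
Unrounded shares: Ibarra 775,525.57; Petrov 458,531.34; Ferraro 641,122.39; Orozco 1,313,070.70.
After rounding ($25): Ibarra $775,525; Petrov $458,525; Ferraro $641,125; Orozco $1,313,075. Sum = $3,188,250.
No rounding difference to absorb.

Ibarra: $775,525 | Petrov: $458,525 | Ferraro: $641,125 | Orozco: $1,313,075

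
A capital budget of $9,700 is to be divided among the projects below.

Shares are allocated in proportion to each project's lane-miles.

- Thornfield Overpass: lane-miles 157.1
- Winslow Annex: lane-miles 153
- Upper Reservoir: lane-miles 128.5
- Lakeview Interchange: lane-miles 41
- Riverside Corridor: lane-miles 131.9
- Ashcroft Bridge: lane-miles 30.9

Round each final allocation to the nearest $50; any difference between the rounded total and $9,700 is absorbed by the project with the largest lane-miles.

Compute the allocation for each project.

Thornfield Overpass: $2,400 · Winslow Annex: $2,300 · Upper Reservoir: $1,950 · Lakeview Interchange: $600 · Riverside Corridor: $2,000 · Ashcroft Bridge: $450

Sum of lane-miles: 642.4.
Unrounded shares: Thornfield Overpass 157.1/642.4 × $9,700 = 2,372.15; Winslow Annex 153/642.4 × $9,700 = 2,310.24; Upper Reservoir 128.5/642.4 × $9,700 = 1,940.30; Lakeview Interchange 41/642.4 × $9,700 = 619.08; Riverside Corridor 131.9/642.4 × $9,700 = 1,991.64; Ashcroft Bridge 30.9/642.4 × $9,700 = 466.58.
Rounded to nearest $50: Thornfield Overpass $2,350; Winslow Annex $2,300; Upper Reservoir $1,950; Lakeview Interchange $600; Riverside Corridor $2,000; Ashcroft Bridge $450. Sum = $9,650.
Difference $9,700 − $9,650 = +$50 applied to largest lane-miles (Thornfield Overpass): Thornfield Overpass becomes $2,400.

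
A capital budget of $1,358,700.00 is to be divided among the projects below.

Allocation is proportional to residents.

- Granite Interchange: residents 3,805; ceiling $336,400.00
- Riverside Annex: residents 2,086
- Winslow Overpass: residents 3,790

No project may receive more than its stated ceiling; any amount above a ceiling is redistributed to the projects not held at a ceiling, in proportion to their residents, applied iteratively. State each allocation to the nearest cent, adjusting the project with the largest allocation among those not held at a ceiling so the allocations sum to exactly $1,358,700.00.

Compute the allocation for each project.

Residents total: 9,681.
Unconstrained shares: Granite Interchange 534,020.6074; Riverside Annex 292,763.9913; Winslow Overpass 531,915.4013.
Capped: Granite Interchange ($336,400.00); balance $1,022,300.00 reallocated over remaining residents 5,876.
Shares after redistribution: Riverside Annex 362,919.9796 → $362,919.98; Winslow Overpass 659,380.0204 → $659,380.02.

Granite Interchange: $336,400.00 · Riverside Annex: $362,919.98 · Winslow Overpass: $659,380.02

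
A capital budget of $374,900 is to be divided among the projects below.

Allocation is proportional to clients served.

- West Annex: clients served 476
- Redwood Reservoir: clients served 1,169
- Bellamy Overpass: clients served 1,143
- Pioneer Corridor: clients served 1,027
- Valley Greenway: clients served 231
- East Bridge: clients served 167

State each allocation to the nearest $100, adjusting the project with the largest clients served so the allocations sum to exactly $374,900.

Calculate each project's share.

Clients served total: 4,213.
Unrounded shares: West Annex 476/4,213 × $374,900 = 42,357.56; Redwood Reservoir 1,169/4,213 × $374,900 = 104,025.18; Bellamy Overpass 1,143/4,213 × $374,900 = 101,711.54; Pioneer Corridor 1,027/4,213 × $374,900 = 91,389.11; Valley Greenway 231/4,213 × $374,900 = 20,555.87; East Bridge 167/4,213 × $374,900 = 14,860.74.
At nearest $100: West Annex $42,400; Redwood Reservoir $104,000; Bellamy Overpass $101,700; Pioneer Corridor $91,400; Valley Greenway $20,600; East Bridge $14,900. Sum = $375,000.
Difference $374,900 − $375,000 = −$100 applied to largest clients served (Redwood Reservoir): Redwood Reservoir becomes $103,900.

West Annex: $42,400; Redwood Reservoir: $103,900; Bellamy Overpass: $101,700; Pioneer Corridor: $91,400; Valley Greenway: $20,600; East Bridge: $14,900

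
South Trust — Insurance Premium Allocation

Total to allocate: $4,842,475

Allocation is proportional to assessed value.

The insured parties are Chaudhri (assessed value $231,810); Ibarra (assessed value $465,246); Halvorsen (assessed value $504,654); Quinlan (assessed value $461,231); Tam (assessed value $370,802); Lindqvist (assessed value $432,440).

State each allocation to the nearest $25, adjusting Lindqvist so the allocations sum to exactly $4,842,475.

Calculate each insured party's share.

Combined assessed value = 2,466,183.
Raw shares: Chaudhri 231,810/2,466,183 × $4,842,475 = 455,170.65; Ibarra 465,246/2,466,183 × $4,842,475 = 913,534.04; Halvorsen 504,654/2,466,183 × $4,842,475 = 990,913.64; Quinlan 461,231/2,466,183 × $4,842,475 = 905,650.39; Tam 370,802/2,466,183 × $4,842,475 = 728,088.47; Lindqvist 432,440/2,466,183 × $4,842,475 = 849,117.80.
After rounding ($25): Chaudhri $455,175; Ibarra $913,525; Halvorsen $990,925; Quinlan $905,650; Tam $728,100; Lindqvist $849,125. Sum = $4,842,500.
Difference $4,842,475 − $4,842,500 = −$25 applied to Lindqvist: Lindqvist becomes $849,100.

Chaudhri: $455,175 | Ibarra: $913,525 | Halvorsen: $990,925 | Quinlan: $905,650 | Tam: $728,100 | Lindqvist: $849,100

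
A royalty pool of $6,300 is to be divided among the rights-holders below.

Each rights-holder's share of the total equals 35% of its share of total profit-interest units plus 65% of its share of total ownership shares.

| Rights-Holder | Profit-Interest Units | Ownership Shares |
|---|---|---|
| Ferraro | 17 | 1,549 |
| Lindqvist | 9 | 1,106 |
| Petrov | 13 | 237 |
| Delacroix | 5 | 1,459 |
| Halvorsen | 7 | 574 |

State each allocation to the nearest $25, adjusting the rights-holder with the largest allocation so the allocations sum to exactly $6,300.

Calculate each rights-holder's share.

Ferraro: $2,050 | Lindqvist: $1,300 | Petrov: $750 | Delacroix: $1,425 | Halvorsen: $775

Totals — profit-interest units 51, ownership shares 4,925.
Blended shares (35% profit-interest units + 65% ownership shares): Ferraro 0.3211; Lindqvist 0.2077; Petrov 0.1205; Delacroix 0.2269; Halvorsen 0.1238.
Proportional shares: Ferraro 2,022.95; Lindqvist 1,308.73; Petrov 759.12; Delacroix 1,429.29; Halvorsen 779.91.
After rounding ($25): Ferraro $2,025; Lindqvist $1,300; Petrov $750; Delacroix $1,425; Halvorsen $775. Sum = $6,275.
Difference $6,300 − $6,275 = +$25 applied to largest allocation (Ferraro): Ferraro becomes $2,050.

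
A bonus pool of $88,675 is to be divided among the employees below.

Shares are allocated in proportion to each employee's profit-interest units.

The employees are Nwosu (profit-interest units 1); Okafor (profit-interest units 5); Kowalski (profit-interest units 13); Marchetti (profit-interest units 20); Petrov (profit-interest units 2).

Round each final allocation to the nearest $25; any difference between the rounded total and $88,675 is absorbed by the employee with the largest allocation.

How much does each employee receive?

Combined profit-interest units = 41.
Raw shares: Nwosu 1/41 × $88,675 = 2,162.80; Okafor 5/41 × $88,675 = 10,814.02; Kowalski 13/41 × $88,675 = 28,116.46; Marchetti 20/41 × $88,675 = 43,256.10; Petrov 2/41 × $88,675 = 4,325.61.
Rounded to nearest $25: Nwosu $2,175; Okafor $10,825; Kowalski $28,125; Marchetti $43,250; Petrov $4,325. Sum = $88,700.
Difference $88,675 − $88,700 = −$25 applied to largest allocation (Marchetti): Marchetti becomes $43,225.

Nwosu: $2,175 | Okafor: $10,825 | Kowalski: $28,125 | Marchetti: $43,225 | Petrov: $4,325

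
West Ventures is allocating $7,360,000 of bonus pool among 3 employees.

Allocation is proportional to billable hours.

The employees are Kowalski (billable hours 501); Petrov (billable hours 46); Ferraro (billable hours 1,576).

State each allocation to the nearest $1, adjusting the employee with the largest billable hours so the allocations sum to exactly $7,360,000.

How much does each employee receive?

Combined billable hours = 501 + 46 + 1,576 = 2,123.
Proportional shares: Kowalski 1,736,862.93; Petrov 159,472.44; Ferraro 5,463,664.63.
At nearest $1: Kowalski $1,736,863; Petrov $159,472; Ferraro $5,463,665. Sum = $7,360,000.
No rounding difference to absorb.

Kowalski: $1,736,863; Petrov: $159,472; Ferraro: $5,463,665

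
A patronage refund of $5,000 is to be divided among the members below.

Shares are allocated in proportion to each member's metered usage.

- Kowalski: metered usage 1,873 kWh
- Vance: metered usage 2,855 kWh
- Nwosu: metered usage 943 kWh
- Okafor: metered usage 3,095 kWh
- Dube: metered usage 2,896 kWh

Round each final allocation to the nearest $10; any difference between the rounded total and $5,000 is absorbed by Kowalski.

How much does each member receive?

Metered usage total: 11,662.
Pro-rata amounts: Kowalski 1,873/11,662 × $5,000 = 803.04; Vance 2,855/11,662 × $5,000 = 1,224.06; Nwosu 943/11,662 × $5,000 = 404.30; Okafor 3,095/11,662 × $5,000 = 1,326.96; Dube 2,896/11,662 × $5,000 = 1,241.64.
Rounded to nearest $10: Kowalski $800; Vance $1,220; Nwosu $400; Okafor $1,330; Dube $1,240. Sum = $4,990.
Difference $5,000 − $4,990 = +$10 applied to Kowalski: Kowalski becomes $810.

Kowalski: $810 | Vance: $1,220 | Nwosu: $400 | Okafor: $1,330 | Dube: $1,240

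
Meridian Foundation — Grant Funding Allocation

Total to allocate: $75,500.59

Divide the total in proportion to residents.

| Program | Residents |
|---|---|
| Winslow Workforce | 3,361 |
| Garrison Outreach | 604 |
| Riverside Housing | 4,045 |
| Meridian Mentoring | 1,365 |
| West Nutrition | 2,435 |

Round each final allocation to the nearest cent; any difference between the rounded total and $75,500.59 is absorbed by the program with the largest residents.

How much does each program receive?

Winslow Workforce: $21,486.66 · Garrison Outreach: $3,861.33 · Riverside Housing: $25,859.44 · Meridian Mentoring: $8,726.36 · West Nutrition: $15,566.80

Residents total: 3,361 + 604 + 4,045 + 1,365 + 2,435 = 11,810.
Proportional shares: Winslow Workforce 21,486.6624; Garrison Outreach 3,861.3342; Riverside Housing 25,859.4315; Meridian Mentoring 8,726.3595; West Nutrition 15,566.8024.
Rounded to nearest cent: Winslow Workforce $21,486.66; Garrison Outreach $3,861.33; Riverside Housing $25,859.43; Meridian Mentoring $8,726.36; West Nutrition $15,566.80. Sum = $75,500.58.
Difference $75,500.59 − $75,500.58 = +$0.01 applied to largest residents (Riverside Housing): Riverside Housing becomes $25,859.44.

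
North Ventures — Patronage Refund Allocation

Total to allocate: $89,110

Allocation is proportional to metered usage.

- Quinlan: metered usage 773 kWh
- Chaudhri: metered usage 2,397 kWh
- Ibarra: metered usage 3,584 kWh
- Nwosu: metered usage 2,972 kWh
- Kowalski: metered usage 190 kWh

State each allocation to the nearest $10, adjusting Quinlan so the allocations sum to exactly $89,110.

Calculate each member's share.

Quinlan: $6,940 · Chaudhri: $21,540 · Ibarra: $32,210 · Nwosu: $26,710 · Kowalski: $1,710

Combined metered usage = 9,916.
Proportional shares: Quinlan 773/9,916 × $89,110 = 6,946.55; Chaudhri 2,397/9,916 × $89,110 = 21,540.61; Ibarra 3,584/9,916 × $89,110 = 32,207.57; Nwosu 2,972/9,916 × $89,110 = 26,707.84; Kowalski 190/9,916 × $89,110 = 1,707.43.
Rounded to nearest $10: Quinlan $6,950; Chaudhri $21,540; Ibarra $32,210; Nwosu $26,710; Kowalski $1,710. Sum = $89,120.
Difference $89,110 − $89,120 = −$10 applied to Quinlan: Quinlan becomes $6,940.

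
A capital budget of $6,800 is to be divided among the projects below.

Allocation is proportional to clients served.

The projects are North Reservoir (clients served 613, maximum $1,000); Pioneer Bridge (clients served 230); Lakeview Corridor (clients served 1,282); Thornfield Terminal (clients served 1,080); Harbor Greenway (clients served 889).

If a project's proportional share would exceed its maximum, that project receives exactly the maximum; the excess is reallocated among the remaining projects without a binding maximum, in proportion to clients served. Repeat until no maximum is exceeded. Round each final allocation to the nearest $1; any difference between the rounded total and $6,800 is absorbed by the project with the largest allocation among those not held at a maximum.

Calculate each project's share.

North Reservoir: $1,000 | Pioneer Bridge: $383 | Lakeview Corridor: $2,137 | Thornfield Terminal: $1,799 | Harbor Greenway: $1,481

Total clients served = 4,094.
Unconstrained shares: North Reservoir 1,018.17; Pioneer Bridge 382.02; Lakeview Corridor 2,129.36; Thornfield Terminal 1,793.84; Harbor Greenway 1,476.60.
Held at cap: North Reservoir ($1,000); balance $5,800 reallocated over remaining clients served 3,481.
Redistributed shares: Pioneer Bridge 383.22 → $383; Lakeview Corridor 2,136.05 → $2,136; Thornfield Terminal 1,799.48 → $1,799; Harbor Greenway 1,481.24 → $1,481.
Rounding difference +$1 applied to Lakeview Corridor → $2,137.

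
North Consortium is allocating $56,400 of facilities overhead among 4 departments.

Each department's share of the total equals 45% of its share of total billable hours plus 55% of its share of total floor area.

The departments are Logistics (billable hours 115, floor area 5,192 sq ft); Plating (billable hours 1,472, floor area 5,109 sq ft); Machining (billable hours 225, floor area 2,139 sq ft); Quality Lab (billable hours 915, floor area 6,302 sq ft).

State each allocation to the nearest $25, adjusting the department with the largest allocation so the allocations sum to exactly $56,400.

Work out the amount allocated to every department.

Billable hours total 2,727; floor area total 18,742.
Composite weights (45% billable hours + 55% floor area): Logistics 0.1713; Plating 0.3928; Machining 0.0999; Quality Lab 0.3359.
Proportional shares: Logistics 9,663.61; Plating 22,155.74; Machining 5,634.33; Quality Lab 18,946.32.
At nearest $25: Logistics $9,675; Plating $22,150; Machining $5,625; Quality Lab $18,950. Sum = $56,400.
No rounding difference to absorb.

Logistics: $9,675 · Plating: $22,150 · Machining: $5,625 · Quality Lab: $18,950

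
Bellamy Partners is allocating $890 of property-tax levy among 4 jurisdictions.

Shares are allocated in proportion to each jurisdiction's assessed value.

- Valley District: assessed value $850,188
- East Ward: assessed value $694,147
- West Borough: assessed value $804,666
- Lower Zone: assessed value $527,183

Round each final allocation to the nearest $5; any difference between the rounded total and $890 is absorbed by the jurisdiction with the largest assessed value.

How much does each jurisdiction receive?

Total assessed value = 2,876,184.
Unrounded shares: Valley District 850,188/2,876,184 × $890 = 263.08; East Ward 694,147/2,876,184 × $890 = 214.80; West Borough 804,666/2,876,184 × $890 = 248.99; Lower Zone 527,183/2,876,184 × $890 = 163.13.
After rounding ($5): Valley District $265; East Ward $215; West Borough $250; Lower Zone $165. Sum = $895.
Difference $890 − $895 = −$5 applied to largest assessed value (Valley District): Valley District becomes $260.

Valley District: $260; East Ward: $215; West Borough: $250; Lower Zone: $165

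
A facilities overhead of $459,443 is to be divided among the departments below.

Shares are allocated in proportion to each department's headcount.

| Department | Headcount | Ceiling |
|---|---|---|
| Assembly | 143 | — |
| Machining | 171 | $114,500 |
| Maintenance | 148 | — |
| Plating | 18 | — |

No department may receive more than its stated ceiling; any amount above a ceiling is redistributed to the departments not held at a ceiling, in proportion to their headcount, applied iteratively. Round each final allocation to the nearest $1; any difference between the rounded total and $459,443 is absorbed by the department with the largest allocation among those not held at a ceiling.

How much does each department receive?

Combined headcount = 480.
Proportional shares (ignoring caps): Assembly 136,875.73; Machining 163,676.57; Maintenance 141,661.59; Plating 17,229.11.
Cap binds for Machining ($114,500); remaining pool $344,943 reallocated over remaining headcount 309.
Redistributed shares: Assembly 159,633.82 → $159,634; Maintenance 165,215.42 → $165,215; Plating 20,093.77 → $20,094.

Assembly: $159,634 · Machining: $114,500 · Maintenance: $165,215 · Plating: $20,094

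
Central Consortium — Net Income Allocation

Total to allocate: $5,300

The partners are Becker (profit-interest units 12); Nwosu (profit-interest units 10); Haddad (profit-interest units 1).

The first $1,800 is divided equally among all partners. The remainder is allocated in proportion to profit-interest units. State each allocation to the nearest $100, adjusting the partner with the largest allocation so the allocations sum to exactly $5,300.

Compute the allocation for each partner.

Becker: $2,400; Nwosu: $2,100; Haddad: $800

First tranche $1,800 split equally: $600 each.
Remainder $3,500 by profit-interest units (total 23): Becker 1,826.09 → $1,800; Nwosu 1,521.74 → $1,500; Haddad 152.17 → $200.
Totals: Becker $600 + $1,800 = $2,400; Nwosu $600 + $1,500 = $2,100; Haddad $600 + $200 = $800.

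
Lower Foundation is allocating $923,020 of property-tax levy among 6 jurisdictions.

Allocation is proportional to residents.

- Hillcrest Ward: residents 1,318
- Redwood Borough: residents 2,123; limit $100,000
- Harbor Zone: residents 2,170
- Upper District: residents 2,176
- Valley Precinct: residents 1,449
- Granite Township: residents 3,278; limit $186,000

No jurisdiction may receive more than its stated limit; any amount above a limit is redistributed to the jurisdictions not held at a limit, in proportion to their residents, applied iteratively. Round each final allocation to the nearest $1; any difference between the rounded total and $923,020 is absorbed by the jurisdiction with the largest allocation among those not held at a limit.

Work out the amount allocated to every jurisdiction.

Residents total: 12,514.
Pro-rata shares before constraints: Hillcrest Ward 97,214.35; Redwood Borough 156,590.34; Harbor Zone 160,057.01; Upper District 160,499.56; Valley Precinct 106,876.78; Granite Township 241,781.97.
Capped: Redwood Borough ($100,000), Granite Township ($186,000); remaining pool $637,020 reallocated over remaining residents 7,113.
Shares after redistribution: Hillcrest Ward 118,036.32 → $118,036; Harbor Zone 194,339.01 → $194,339; Upper District 194,876.36 → $194,876; Valley Precinct 129,768.31 → $129,768.
Rounding difference +$1 applied to Upper District → $194,877.

Hillcrest Ward: $118,036; Redwood Borough: $100,000; Harbor Zone: $194,339; Upper District: $194,877; Valley Precinct: $129,768; Granite Township: $186,000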